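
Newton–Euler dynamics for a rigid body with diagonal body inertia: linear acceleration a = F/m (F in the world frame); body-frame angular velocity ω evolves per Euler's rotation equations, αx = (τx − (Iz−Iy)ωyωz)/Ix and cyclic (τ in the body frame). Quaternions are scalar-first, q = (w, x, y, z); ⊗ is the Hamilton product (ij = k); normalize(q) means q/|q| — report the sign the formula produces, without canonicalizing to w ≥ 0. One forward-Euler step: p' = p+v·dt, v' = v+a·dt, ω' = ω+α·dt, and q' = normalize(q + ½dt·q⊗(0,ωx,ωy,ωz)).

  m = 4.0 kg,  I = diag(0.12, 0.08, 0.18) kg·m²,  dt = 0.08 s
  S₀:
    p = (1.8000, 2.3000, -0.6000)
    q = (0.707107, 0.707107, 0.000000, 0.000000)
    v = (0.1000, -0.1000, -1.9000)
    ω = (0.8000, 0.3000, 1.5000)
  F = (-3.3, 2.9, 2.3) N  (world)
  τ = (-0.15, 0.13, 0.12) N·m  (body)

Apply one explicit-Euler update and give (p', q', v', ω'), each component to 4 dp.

p' = (1.8080, 2.2920, -0.7520)
q' = (0.6829, 0.7280, -0.0339, 0.0508)
v' = (0.0340, -0.0420, -1.8540)
ω' = (0.6700, 0.5020, 1.5576)

linear accel F/m = (-0.8250, 0.7250, 0.5750)
p' = p + v·dt = (1.8080, 2.2920, -0.7520)
v' = v + a·dt = (0.0340, -0.0420, -1.8540)
gyro term ω×Iω = (0.0450, -0.0720, -0.0096)
angular accel α = (-1.6250, 2.5250, 0.7200)
ω' = ω + α·dt = (0.6700, 0.5020, 1.5576)
Hamilton product q⊗(0,ω) = (-0.5656856, 0.5656856, -0.8485284, 1.2727926)
q + ½dt·q⊗(0,ω), renormalized = (0.6829, 0.7280, -0.0339, 0.0508)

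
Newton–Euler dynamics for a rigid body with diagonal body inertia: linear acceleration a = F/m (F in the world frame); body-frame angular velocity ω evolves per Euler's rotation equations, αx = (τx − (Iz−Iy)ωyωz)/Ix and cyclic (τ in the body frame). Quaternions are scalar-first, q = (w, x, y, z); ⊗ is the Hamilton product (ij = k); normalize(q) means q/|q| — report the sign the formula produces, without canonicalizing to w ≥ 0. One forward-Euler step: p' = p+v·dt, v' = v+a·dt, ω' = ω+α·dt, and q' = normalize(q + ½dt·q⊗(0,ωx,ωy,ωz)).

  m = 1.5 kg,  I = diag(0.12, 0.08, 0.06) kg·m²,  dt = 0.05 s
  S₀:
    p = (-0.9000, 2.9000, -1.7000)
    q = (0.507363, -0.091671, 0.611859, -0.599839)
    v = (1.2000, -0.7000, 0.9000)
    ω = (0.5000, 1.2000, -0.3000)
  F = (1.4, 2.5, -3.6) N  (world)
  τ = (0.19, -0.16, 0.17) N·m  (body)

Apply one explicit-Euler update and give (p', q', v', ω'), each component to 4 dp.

a = (0.9333, 1.6667, -2.4000)
p' = p + v·dt = (-0.8400, 2.8650, -1.6550)
new velocity v' = (1.2467, -0.6167, 0.7800)
angular accel α = (1.5233, -1.8875, 3.2333)
new body rate ω' = (0.5762, 1.1056, -0.1383)
q⊗(0,ω) = (-0.8683470, 0.7899306, 0.2814148, -0.5681436)
q' = normalize(q + ½dt·q⊗(0,ω)) = (0.4854, -0.0719, 0.6186, -0.6137)

p' = (-0.8400, 2.8650, -1.6550)
q' = (0.4854, -0.0719, 0.6186, -0.6137)
v' = (1.2467, -0.6167, 0.7800)
ω' = (0.5762, 1.1056, -0.1383)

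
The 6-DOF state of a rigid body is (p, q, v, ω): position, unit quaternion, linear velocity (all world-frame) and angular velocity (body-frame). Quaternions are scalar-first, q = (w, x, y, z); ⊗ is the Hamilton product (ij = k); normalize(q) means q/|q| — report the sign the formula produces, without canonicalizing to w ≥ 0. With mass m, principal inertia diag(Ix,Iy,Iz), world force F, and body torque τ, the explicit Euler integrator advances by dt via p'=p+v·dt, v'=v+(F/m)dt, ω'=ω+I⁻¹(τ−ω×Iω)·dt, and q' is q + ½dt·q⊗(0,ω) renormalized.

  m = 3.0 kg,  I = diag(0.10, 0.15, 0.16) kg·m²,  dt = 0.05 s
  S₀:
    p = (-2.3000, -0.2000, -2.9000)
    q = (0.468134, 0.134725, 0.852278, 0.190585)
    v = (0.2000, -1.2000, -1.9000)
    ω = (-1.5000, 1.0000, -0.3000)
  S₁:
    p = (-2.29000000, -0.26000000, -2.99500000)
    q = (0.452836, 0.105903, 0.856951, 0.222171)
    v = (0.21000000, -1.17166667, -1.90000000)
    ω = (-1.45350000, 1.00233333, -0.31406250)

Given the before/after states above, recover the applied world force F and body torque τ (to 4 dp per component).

ω₁ − ω₀ = (0.04650000, 0.00233333, -0.01406250)
precession coupling = (-0.0030, -0.0270, -0.0750)
applied torque τ = (0.0900, -0.0200, -0.1200)
Δv = v₁−v₀ = (0.01000000, 0.02833333, 0.00000000)
F = m·Δv/dt = (0.6000, 1.7000, 0.0000)

F = (0.6000, 1.7000, 0.0000)
τ = (0.0900, -0.0200, -0.1200)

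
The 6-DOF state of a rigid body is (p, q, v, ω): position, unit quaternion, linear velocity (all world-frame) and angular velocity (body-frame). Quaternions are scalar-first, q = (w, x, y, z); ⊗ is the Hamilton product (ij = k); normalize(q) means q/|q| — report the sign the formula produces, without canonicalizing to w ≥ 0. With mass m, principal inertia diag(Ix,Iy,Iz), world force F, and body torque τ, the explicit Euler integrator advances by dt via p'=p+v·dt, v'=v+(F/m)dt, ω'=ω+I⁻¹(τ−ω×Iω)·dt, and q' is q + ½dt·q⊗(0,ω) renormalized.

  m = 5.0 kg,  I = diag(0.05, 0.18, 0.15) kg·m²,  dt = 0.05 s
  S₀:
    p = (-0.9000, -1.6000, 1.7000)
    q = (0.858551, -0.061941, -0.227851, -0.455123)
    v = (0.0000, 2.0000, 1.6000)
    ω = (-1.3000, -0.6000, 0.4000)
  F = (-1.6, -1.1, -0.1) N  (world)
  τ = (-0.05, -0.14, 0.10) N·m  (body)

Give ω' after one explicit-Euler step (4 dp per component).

ω' = (-1.3572, -0.6533, 0.3995)

(τ − ω×Iω)/I = (-1.1440, -1.0667, -0.0093)
ω' = ω + α·dt = (-1.3572, -0.6533, 0.3995)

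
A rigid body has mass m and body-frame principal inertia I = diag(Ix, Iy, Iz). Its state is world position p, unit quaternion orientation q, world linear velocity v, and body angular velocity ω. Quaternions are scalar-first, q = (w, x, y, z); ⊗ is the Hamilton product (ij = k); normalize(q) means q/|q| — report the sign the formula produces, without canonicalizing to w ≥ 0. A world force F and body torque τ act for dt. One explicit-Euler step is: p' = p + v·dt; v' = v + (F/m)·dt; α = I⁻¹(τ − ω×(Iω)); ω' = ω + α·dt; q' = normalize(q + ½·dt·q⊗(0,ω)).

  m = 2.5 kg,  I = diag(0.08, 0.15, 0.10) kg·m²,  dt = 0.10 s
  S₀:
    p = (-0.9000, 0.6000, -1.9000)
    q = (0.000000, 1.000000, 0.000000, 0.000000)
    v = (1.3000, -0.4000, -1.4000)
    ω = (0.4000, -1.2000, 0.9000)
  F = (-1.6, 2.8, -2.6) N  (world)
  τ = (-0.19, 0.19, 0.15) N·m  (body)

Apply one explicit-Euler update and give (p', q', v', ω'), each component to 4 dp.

(τ − ω×Iω)/I = (-3.0500, 1.3147, 1.8360)
ω' = ω + α·dt = (0.0950, -1.0685, 1.0836)
Hamilton product q⊗(0,ω) = (-0.4000000, 0.0000000, -0.9000000, -1.2000000)
updated quaternion q' = (-0.0199, 0.9970, -0.0449, -0.0598)
p + v·dt = (-0.7700, 0.5600, -2.0400)
v' = v + a·dt = (1.2360, -0.2880, -1.5040)

p' = (-0.7700, 0.5600, -2.0400)
q' = (-0.0199, 0.9970, -0.0449, -0.0598)
v' = (1.2360, -0.2880, -1.5040)
ω' = (0.0950, -1.0685, 1.0836)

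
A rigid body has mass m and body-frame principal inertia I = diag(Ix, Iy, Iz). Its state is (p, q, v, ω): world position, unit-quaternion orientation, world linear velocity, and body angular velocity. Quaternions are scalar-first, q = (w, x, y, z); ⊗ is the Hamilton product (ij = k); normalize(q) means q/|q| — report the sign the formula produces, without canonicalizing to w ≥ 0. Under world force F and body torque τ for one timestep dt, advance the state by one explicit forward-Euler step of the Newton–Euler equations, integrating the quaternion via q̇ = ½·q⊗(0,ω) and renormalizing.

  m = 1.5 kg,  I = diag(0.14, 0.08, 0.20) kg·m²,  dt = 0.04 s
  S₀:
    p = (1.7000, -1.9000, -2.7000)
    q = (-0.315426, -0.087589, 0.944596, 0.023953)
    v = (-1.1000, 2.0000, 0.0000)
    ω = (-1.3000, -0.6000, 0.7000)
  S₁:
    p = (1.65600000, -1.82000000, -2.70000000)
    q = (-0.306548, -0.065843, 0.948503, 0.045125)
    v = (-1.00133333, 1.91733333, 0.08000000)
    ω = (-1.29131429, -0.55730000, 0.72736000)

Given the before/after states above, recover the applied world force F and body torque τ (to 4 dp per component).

rate change Δω = (0.00868571, 0.04270000, 0.02736000)
applied torque τ = (-0.0200, 0.1400, 0.0900)
Δv = v₁−v₀ = (0.09866667, -0.08266667, 0.08000000)
F = m·Δv/dt = (3.7000, -3.1000, 3.0000)

F = (3.7000, -3.1000, 3.0000)
τ = (-0.0200, 0.1400, 0.0900)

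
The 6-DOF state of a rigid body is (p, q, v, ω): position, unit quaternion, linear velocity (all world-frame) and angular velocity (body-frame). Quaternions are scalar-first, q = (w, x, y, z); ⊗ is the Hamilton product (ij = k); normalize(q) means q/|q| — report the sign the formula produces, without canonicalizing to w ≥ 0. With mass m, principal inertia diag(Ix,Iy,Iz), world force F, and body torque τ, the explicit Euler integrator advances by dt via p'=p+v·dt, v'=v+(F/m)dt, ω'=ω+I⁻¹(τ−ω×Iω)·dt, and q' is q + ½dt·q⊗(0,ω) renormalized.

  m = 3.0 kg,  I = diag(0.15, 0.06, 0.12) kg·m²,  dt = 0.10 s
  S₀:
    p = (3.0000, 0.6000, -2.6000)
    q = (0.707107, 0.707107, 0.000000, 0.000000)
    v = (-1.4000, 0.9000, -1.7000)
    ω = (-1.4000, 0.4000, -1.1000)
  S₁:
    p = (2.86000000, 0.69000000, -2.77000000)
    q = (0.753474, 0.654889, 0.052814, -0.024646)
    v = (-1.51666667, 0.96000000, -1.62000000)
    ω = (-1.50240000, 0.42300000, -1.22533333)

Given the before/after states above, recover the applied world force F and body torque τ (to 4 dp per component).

F = (-3.5000, 1.8000, 2.4000)
τ = (-0.1800, 0.0600, -0.1000)

ω₁ − ω₀ = (-0.10240000, 0.02300000, -0.12533333)
τ = I·(Δω/dt) + ω₀×(Iω₀) = (-0.1800, 0.0600, -0.1000)
Δv = v₁−v₀ = (-0.11666667, 0.06000000, 0.08000000)
applied force F = (-3.5000, 1.8000, 2.4000)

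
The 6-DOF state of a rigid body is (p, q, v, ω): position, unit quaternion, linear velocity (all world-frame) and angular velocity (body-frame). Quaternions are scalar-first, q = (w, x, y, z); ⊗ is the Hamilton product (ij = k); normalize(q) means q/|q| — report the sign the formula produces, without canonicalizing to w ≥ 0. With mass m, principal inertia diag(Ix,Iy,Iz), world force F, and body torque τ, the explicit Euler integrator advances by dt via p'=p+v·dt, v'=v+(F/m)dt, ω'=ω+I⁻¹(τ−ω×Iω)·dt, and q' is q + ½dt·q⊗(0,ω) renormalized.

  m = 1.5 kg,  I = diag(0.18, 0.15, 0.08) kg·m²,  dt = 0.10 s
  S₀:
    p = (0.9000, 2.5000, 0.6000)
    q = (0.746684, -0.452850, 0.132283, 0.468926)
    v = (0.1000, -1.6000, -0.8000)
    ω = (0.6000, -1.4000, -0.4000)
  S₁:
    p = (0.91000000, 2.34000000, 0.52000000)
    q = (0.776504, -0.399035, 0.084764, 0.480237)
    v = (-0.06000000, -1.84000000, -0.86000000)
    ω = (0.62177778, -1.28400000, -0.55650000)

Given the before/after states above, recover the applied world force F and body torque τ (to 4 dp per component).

F = (-2.4000, -3.6000, -0.9000)
τ = (0.0000, 0.1500, -0.1000)

v₁ − v₀ = (-0.16000000, -0.24000000, -0.06000000)
F = m·Δv/dt = (-2.4000, -3.6000, -0.9000)
ω₁ − ω₀ = (0.02177778, 0.11600000, -0.15650000)
I·α + gyro = (0.0000, 0.1500, -0.1000)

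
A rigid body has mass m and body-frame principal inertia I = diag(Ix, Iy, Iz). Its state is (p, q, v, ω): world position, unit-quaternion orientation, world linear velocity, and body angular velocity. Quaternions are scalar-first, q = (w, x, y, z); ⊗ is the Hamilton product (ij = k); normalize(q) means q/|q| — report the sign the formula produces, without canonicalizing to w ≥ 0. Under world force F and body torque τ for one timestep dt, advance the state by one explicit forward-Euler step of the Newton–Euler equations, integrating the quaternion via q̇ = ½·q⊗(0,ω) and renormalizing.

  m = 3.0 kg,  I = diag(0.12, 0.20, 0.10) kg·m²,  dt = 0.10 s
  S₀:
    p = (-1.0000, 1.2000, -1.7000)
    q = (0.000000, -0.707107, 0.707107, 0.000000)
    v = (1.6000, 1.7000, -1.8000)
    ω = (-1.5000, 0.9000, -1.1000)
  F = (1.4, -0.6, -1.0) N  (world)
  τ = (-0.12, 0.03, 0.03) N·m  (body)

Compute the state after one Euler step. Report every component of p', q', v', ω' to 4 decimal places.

p' = (-0.8400, 1.3700, -1.8800)
q' = (-0.0844, -0.7420, 0.6647, 0.0211)
v' = (1.6467, 1.6800, -1.8333)
ω' = (-1.6825, 0.8985, -0.9620)

a = F/m = (0.4667, -0.2000, -0.3333)
new position p' = (-0.8400, 1.3700, -1.8800)
v + (F/m)dt = (1.6467, 1.6800, -1.8333)
precession coupling ω×(Iω) = (0.0990, 0.0330, -0.1080)
(τ − ω×Iω)/I = (-1.8250, -0.0150, 1.3800)
ω + α·dt = (-1.6825, 0.8985, -0.9620)
2q̇ = q⊗(0,ω) = (-1.6970568, -0.7778177, -0.7778177, 0.4242642)
updated quaternion q' = (-0.0844, -0.7420, 0.6647, 0.0211)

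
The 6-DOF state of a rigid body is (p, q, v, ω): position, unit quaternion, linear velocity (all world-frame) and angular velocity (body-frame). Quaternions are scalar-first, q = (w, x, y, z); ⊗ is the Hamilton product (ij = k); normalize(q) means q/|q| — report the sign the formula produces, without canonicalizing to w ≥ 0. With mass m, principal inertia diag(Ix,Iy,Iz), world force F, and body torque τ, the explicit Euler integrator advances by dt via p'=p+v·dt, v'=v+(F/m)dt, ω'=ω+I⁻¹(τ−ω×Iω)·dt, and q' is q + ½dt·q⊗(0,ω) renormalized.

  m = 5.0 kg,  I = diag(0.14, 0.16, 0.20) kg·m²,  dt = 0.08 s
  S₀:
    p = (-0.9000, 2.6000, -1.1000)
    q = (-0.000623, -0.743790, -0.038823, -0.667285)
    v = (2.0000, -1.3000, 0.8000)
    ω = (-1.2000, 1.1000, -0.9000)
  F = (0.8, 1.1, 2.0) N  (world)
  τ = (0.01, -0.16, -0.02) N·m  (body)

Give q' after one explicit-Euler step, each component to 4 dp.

q' = (-0.0585, -0.7110, -0.0335, -0.6999)

q⊗(0,ω) = (-1.4503992, 0.7697018, 0.1306457, -0.8641959)
updated quaternion q' = (-0.0585, -0.7110, -0.0335, -0.6999)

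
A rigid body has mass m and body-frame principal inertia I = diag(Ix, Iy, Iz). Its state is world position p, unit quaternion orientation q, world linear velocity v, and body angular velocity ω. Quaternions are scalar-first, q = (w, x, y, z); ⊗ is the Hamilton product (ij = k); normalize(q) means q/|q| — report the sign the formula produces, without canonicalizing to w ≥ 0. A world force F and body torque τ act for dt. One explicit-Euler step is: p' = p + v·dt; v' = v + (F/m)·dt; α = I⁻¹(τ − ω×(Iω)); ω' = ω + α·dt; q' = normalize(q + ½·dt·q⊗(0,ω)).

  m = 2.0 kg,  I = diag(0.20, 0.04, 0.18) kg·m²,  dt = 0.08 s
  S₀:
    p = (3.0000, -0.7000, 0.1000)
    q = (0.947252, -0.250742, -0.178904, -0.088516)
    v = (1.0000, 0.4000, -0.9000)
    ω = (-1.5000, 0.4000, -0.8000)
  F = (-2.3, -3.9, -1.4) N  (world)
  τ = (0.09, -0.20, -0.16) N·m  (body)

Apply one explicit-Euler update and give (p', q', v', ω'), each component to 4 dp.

p' = (3.0800, -0.6680, 0.0280)
q' = (0.9300, -0.2997, -0.1661, -0.1332)
v' = (0.9080, 0.2440, -0.9560)
ω' = (-1.4461, -0.0480, -0.9138)

a = F/m = (-1.1500, -1.9500, -0.7000)
p' = p + v·dt = (3.0800, -0.6680, 0.0280)
v' = v + a·dt = (0.9080, 0.2440, -0.9560)
precession coupling ω×(Iω) = (-0.0448, 0.0240, 0.0960)
α = I⁻¹(τ − ω×Iω) = (0.6740, -5.6000, -1.4222)
ω' = ω + α·dt = (-1.4461, -0.0480, -0.9138)
q⊗(0,ω) = (-0.3753642, -1.2423484, 0.3110812, -1.1264544)
updated quaternion q' = (0.9300, -0.2997, -0.1661, -0.1332)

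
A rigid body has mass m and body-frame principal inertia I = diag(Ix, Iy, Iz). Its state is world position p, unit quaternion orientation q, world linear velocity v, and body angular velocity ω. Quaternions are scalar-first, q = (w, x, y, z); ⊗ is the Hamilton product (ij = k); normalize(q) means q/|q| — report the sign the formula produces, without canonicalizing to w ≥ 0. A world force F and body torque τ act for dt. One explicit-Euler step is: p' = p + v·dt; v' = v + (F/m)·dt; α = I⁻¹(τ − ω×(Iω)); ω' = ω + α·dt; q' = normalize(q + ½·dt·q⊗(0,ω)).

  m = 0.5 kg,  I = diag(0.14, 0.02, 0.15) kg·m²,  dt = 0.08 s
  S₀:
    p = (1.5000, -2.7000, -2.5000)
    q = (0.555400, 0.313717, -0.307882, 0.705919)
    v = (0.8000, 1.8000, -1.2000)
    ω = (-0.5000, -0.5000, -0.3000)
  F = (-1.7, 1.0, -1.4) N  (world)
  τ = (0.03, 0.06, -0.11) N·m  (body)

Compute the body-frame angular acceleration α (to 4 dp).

gyro term ω×Iω = (0.0195, -0.0015, -0.0300)
(τ − ω×Iω)/I = (0.0750, 3.0750, -0.5333)

α = (0.0750, 3.0750, -0.5333)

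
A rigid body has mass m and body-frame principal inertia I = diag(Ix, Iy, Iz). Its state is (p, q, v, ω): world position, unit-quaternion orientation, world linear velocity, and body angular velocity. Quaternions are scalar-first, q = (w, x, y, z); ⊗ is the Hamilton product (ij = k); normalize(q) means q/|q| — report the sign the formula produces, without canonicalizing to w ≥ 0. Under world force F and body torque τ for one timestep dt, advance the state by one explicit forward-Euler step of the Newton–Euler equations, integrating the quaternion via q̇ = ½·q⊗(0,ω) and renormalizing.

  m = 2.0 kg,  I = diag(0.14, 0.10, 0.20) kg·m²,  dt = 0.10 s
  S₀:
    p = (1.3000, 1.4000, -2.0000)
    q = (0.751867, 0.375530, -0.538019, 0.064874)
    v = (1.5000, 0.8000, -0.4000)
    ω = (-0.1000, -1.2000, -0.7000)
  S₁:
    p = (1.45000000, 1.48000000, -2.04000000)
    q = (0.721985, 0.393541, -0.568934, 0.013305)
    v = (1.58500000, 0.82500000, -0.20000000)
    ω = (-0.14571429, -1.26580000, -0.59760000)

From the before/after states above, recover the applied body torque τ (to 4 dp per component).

τ = (0.0200, -0.0700, 0.2000)

rate change Δω = (-0.04571429, -0.06580000, 0.10240000)
τ = I·(Δω/dt) + ω₀×(Iω₀) = (0.0200, -0.0700, 0.2000)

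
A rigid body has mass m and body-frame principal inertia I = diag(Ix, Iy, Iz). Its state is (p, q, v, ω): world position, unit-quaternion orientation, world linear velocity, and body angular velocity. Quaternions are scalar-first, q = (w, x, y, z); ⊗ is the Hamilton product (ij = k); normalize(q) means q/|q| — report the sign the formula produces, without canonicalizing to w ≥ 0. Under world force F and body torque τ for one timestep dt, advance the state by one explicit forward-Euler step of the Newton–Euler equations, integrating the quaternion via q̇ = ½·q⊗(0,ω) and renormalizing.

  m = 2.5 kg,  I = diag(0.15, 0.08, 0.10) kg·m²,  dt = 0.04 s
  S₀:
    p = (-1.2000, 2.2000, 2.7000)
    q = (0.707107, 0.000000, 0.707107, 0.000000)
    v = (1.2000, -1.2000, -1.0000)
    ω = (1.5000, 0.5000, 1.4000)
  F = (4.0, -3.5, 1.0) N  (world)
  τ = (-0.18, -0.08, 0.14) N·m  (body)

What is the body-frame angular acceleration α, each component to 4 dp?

α = (-1.2933, -2.3125, 1.9250)

gyro term ω×Iω = (0.0140, 0.1050, -0.0525)
(τ − ω×Iω)/I = (-1.2933, -2.3125, 1.9250)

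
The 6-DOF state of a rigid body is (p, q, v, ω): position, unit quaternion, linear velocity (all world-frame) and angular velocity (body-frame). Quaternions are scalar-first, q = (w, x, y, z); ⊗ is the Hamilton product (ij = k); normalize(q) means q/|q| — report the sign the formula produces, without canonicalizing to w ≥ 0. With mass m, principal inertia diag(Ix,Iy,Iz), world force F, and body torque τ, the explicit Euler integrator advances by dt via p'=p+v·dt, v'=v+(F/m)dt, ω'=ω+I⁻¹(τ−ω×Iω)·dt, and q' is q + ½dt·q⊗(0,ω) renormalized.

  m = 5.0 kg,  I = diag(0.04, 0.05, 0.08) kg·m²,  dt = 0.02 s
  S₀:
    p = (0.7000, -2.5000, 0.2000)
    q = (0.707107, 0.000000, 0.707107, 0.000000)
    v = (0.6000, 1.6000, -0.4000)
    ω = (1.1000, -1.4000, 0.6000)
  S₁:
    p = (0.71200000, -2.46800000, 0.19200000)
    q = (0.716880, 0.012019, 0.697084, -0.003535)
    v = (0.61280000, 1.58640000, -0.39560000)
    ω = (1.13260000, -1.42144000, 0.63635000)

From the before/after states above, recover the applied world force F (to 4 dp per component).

F = (3.2000, -3.4000, 1.1000)

velocity change Δv = (0.01280000, -0.01360000, 0.00440000)
applied force F = (3.2000, -3.4000, 1.1000)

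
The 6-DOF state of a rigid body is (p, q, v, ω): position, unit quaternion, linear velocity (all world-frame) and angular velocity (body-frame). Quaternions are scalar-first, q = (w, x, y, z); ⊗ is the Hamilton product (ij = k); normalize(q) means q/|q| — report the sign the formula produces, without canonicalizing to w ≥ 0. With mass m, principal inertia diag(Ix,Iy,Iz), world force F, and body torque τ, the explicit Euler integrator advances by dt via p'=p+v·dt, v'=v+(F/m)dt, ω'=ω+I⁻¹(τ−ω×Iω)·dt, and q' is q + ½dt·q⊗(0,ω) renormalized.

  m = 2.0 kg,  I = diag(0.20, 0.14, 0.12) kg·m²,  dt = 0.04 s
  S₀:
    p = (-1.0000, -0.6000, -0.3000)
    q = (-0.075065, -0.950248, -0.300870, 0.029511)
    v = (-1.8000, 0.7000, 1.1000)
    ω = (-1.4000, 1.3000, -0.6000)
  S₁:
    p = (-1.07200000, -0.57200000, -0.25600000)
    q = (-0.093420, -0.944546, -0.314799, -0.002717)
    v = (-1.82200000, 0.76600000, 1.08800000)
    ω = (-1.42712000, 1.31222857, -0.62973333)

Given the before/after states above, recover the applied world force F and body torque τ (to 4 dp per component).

F = (-1.1000, 3.3000, -0.6000)
τ = (-0.1200, 0.1100, 0.0200)

Δv = v₁−v₀ = (-0.02200000, 0.06600000, -0.01200000)
applied force F = (-1.1000, 3.3000, -0.6000)
ω₁ − ω₀ = (-0.02712000, 0.01222857, -0.02973333)
I·α + gyro = (-0.1200, 0.1100, 0.0200)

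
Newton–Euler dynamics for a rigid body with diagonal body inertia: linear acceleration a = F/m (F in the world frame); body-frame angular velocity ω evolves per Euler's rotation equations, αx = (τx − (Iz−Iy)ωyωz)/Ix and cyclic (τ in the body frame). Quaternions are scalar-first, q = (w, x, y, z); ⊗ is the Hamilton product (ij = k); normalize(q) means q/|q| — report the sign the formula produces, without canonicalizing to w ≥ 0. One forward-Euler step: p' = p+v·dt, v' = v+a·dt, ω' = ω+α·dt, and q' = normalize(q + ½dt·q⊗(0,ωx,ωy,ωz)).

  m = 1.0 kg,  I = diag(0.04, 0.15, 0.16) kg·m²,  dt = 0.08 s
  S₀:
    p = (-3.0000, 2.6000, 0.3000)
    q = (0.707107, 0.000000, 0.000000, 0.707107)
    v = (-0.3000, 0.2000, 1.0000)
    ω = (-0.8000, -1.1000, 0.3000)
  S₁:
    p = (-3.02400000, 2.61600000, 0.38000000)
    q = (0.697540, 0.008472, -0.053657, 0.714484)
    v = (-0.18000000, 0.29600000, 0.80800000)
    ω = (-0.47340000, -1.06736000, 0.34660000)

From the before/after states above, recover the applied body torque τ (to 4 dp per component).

Δω = ω₁−ω₀ = (0.32660000, 0.03264000, 0.04660000)
gyro term ω₀×Iω₀ = (-0.0033, 0.0288, 0.0968)
I·α + gyro = (0.1600, 0.0900, 0.1900)

τ = (0.1600, 0.0900, 0.1900)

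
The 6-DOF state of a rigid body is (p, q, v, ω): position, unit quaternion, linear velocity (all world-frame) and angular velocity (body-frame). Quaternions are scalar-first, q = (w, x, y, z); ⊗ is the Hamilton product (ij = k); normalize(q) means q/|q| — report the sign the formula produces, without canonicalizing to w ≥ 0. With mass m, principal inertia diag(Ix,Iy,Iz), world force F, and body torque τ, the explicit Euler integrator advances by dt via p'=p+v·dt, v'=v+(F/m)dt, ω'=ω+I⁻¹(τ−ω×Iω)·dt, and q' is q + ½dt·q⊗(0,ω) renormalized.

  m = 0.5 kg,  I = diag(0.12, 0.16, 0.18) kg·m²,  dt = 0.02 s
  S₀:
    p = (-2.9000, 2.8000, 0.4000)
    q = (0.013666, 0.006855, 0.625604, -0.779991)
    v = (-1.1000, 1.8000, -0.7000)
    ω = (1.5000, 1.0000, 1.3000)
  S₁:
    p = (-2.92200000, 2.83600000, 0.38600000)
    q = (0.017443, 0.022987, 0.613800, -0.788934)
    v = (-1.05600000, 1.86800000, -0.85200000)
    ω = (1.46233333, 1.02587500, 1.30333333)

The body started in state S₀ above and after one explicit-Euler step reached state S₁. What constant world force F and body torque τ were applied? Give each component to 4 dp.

Δv = v₁−v₀ = (0.04400000, 0.06800000, -0.15200000)
F = m·Δv/dt = (1.1000, 1.7000, -3.8000)
Δω = ω₁−ω₀ = (-0.03766667, 0.02587500, 0.00333333)
applied torque τ = (-0.2000, 0.0900, 0.0900)

F = (1.1000, 1.7000, -3.8000)
τ = (-0.2000, 0.0900, 0.0900)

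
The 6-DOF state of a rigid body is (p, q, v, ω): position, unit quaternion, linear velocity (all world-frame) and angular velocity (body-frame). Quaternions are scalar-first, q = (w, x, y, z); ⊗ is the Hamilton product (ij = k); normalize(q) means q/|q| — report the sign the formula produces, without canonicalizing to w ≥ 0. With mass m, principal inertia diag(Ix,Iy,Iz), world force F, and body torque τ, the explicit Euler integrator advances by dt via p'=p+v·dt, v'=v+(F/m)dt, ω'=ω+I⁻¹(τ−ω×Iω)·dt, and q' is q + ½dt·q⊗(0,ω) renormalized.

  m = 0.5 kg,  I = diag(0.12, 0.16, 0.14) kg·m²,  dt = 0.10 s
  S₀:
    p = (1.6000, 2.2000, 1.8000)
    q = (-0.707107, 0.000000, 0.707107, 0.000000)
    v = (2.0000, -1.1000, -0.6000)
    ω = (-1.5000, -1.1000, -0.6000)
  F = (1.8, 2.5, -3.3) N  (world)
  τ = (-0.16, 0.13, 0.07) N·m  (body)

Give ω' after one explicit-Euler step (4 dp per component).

gyro term ω×Iω = (-0.0132, -0.0180, 0.0660)
(τ − ω×Iω)/I = (-1.2233, 0.9250, 0.0286)
new body rate ω' = (-1.6223, -1.0075, -0.5971)

ω' = (-1.6223, -1.0075, -0.5971)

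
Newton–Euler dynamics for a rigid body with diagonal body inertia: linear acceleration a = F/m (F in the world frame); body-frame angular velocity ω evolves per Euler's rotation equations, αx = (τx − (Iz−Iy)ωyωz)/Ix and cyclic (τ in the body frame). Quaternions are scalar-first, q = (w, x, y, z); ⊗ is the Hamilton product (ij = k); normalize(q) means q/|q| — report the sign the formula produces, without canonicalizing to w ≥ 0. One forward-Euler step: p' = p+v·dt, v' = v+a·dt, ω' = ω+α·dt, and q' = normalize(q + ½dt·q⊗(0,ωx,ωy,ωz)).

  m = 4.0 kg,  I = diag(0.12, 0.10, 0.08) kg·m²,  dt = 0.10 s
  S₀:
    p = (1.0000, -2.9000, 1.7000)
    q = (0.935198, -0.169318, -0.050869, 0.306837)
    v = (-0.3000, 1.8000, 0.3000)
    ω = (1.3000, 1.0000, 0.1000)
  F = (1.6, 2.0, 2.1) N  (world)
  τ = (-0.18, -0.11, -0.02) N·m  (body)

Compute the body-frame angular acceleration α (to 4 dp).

α = (-1.4833, -1.1520, 0.0750)

precession coupling ω×(Iω) = (-0.0020, 0.0052, -0.0260)
(τ − ω×Iω)/I = (-1.4833, -1.1520, 0.0750)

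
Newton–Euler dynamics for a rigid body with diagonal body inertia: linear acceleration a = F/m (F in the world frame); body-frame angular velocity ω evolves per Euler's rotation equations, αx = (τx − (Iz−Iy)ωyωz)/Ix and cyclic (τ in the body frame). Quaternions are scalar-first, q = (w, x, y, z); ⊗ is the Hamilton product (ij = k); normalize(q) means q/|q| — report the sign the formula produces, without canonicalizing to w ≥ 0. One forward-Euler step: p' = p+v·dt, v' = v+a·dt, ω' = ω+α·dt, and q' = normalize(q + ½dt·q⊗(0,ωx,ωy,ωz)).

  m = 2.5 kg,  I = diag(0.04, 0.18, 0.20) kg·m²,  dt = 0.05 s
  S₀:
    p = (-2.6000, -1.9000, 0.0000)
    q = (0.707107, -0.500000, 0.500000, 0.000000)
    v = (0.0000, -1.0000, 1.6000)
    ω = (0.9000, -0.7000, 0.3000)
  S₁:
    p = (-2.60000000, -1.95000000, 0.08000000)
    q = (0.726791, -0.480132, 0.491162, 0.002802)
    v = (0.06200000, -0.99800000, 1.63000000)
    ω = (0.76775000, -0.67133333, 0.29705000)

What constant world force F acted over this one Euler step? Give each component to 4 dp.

F = (3.1000, 0.1000, 1.5000)

Δv = v₁−v₀ = (0.06200000, 0.00200000, 0.03000000)
m·(v₁−v₀)/dt = (3.1000, 0.1000, 1.5000)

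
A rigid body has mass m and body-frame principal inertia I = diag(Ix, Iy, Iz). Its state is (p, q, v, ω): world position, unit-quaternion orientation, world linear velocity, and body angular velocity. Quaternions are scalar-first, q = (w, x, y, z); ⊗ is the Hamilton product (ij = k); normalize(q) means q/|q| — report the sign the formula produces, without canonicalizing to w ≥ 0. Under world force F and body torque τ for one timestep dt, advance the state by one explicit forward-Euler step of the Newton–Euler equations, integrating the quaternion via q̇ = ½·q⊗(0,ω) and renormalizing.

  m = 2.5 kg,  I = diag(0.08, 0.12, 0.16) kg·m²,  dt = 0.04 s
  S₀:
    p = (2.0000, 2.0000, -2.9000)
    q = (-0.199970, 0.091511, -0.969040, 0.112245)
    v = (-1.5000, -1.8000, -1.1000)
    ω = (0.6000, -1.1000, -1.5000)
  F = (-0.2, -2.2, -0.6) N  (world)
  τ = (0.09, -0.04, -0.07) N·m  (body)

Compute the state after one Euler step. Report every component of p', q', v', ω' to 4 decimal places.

p' = (1.9400, 1.9280, -2.9440)
q' = (-0.2189, 0.1206, -0.9598, 0.1278)
v' = (-1.5032, -1.8352, -1.1096)
ω' = (0.6120, -1.1373, -1.5109)

angular accel α = (0.3000, -0.9333, -0.2725)
ω' = ω + α·dt = (0.6120, -1.1373, -1.5109)
2q̇ = q⊗(0,ω) = (-0.9524831, 1.4570475, 0.4245805, 0.7807169)
updated quaternion q' = (-0.2189, 0.1206, -0.9598, 0.1278)
new position p' = (1.9400, 1.9280, -2.9440)
new velocity v' = (-1.5032, -1.8352, -1.1096)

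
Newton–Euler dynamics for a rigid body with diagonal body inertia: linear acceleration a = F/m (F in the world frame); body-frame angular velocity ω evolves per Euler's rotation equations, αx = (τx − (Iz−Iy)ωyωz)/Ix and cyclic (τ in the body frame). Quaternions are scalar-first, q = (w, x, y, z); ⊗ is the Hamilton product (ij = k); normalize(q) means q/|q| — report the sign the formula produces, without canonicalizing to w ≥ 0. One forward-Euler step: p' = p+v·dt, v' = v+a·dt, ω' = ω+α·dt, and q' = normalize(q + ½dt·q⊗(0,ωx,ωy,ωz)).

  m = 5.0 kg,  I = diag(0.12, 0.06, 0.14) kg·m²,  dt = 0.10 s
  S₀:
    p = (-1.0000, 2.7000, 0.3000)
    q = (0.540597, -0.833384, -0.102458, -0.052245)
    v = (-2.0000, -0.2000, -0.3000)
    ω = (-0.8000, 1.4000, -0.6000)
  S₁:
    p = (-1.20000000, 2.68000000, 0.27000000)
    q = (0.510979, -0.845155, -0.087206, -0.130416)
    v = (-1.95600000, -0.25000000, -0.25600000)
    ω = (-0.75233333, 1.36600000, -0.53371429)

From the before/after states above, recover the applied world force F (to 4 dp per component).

Δv = v₁−v₀ = (0.04400000, -0.05000000, 0.04400000)
m·(v₁−v₀)/dt = (2.2000, -2.5000, 2.2000)

F = (2.2000, -2.5000, 2.2000)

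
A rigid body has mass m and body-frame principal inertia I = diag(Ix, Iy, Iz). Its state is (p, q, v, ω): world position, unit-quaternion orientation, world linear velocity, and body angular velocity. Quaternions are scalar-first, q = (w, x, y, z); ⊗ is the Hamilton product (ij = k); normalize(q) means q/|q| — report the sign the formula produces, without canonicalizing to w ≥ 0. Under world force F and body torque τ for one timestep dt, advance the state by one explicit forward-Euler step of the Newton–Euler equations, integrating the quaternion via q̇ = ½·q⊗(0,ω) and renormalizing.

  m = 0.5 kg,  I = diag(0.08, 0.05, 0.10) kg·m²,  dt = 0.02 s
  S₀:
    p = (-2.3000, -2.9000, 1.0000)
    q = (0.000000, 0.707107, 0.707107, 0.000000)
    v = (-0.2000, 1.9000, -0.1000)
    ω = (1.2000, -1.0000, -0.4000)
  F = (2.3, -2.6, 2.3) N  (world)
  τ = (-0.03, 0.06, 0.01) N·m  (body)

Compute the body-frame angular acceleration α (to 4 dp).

ω×(Iω) gyroscopic = (0.0200, 0.0096, 0.0360)
angular accel α = (-0.6250, 1.0080, -0.2600)

α = (-0.6250, 1.0080, -0.2600)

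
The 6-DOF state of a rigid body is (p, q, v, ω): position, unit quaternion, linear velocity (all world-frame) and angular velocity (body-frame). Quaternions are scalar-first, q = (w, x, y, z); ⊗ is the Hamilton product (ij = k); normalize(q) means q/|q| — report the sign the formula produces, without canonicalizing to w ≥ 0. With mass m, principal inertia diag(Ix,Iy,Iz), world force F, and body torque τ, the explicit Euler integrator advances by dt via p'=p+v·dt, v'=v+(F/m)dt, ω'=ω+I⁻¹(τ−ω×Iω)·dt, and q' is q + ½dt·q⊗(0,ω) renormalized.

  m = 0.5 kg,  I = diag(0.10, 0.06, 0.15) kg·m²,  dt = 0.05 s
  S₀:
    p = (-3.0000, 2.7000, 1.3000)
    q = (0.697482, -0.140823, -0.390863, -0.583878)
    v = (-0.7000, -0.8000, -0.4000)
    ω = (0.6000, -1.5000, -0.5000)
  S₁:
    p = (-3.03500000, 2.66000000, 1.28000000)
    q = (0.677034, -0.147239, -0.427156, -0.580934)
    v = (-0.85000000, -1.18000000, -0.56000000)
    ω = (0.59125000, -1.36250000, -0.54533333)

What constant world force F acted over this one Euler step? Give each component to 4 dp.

F = (-1.5000, -3.8000, -1.6000)

Δv = v₁−v₀ = (-0.15000000, -0.38000000, -0.16000000)
F = m·Δv/dt = (-1.5000, -3.8000, -1.6000)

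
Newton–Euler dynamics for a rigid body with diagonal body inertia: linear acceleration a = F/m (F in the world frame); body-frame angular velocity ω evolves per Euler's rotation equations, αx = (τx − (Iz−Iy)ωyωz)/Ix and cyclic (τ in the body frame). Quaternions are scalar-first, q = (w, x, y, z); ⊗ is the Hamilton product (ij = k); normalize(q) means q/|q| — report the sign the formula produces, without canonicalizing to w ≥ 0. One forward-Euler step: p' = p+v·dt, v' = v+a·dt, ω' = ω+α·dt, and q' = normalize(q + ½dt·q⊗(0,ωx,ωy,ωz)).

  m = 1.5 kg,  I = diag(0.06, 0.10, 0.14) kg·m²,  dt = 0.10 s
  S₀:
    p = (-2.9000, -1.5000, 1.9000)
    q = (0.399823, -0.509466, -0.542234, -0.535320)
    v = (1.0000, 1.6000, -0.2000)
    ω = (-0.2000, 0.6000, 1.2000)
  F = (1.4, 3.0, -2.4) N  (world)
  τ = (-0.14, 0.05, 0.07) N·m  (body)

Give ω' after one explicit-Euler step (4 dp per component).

ω' = (-0.4813, 0.6308, 1.2534)

(τ − ω×Iω)/I = (-2.8133, 0.3080, 0.5343)
ω' = ω + α·dt = (-0.4813, 0.6308, 1.2534)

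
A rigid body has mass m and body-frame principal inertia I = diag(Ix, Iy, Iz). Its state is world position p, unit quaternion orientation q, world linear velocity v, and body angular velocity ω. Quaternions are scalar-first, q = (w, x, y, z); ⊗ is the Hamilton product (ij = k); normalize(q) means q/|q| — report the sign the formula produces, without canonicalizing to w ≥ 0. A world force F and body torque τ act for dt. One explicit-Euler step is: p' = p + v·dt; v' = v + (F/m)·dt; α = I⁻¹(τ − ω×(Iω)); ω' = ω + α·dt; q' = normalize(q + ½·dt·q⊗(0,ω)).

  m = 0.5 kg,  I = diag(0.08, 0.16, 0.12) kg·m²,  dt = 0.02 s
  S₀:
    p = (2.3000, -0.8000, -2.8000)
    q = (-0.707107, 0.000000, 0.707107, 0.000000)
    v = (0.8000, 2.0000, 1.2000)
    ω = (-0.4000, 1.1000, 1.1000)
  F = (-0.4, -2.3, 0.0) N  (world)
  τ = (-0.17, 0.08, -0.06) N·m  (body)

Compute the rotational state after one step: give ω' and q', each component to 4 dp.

precession coupling ω×(Iω) = (-0.0484, 0.0176, -0.0352)
α = I⁻¹(τ − ω×Iω) = (-1.5200, 0.3900, -0.2067)
new body rate ω' = (-0.4304, 1.1078, 1.0959)
Hamilton product q⊗(0,ω) = (-0.7778177, 1.0606605, -0.7778177, -0.4949749)
updated quaternion q' = (-0.7148, 0.0106, 0.6992, -0.0049)

ω' = (-0.4304, 1.1078, 1.0959)
q' = (-0.7148, 0.0106, 0.6992, -0.0049)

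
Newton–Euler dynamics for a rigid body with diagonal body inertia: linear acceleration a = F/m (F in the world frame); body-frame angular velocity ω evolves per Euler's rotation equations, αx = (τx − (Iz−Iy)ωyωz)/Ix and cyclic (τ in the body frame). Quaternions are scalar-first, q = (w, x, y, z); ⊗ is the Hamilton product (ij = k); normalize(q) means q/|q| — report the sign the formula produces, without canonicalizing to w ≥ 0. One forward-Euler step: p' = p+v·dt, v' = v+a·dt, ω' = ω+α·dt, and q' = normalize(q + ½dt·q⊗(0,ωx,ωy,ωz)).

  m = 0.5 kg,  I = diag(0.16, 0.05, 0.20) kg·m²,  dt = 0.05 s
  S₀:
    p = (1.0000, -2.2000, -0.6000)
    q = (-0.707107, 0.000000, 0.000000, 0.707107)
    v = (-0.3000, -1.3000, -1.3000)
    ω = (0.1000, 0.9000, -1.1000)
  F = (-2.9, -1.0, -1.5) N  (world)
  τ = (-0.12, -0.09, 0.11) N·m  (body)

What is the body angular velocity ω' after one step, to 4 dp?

ω' = (0.1089, 0.8056, -1.0700)

(τ − ω×Iω)/I = (0.1781, -1.8880, 0.5995)
ω' = ω + α·dt = (0.1089, 0.8056, -1.0700)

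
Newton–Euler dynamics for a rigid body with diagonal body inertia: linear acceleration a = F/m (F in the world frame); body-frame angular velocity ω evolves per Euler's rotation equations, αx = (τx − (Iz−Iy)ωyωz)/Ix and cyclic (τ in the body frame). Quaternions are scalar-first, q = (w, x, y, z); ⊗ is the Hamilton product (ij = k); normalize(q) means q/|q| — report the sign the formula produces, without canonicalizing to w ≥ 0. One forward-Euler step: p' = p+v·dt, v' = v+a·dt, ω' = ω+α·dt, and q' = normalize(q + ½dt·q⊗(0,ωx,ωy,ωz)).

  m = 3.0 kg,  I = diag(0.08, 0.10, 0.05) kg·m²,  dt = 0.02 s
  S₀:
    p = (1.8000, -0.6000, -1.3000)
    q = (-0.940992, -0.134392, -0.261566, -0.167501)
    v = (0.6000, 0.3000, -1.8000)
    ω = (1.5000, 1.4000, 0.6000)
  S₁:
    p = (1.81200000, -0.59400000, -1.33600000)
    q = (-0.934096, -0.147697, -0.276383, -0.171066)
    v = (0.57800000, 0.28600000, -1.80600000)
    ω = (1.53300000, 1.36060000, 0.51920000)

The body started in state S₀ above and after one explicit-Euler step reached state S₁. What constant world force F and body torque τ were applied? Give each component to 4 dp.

F = (-3.3000, -2.1000, -0.9000)
τ = (0.0900, -0.1700, -0.1600)

velocity change Δv = (-0.02200000, -0.01400000, -0.00600000)
m·(v₁−v₀)/dt = (-3.3000, -2.1000, -0.9000)
ω₁ − ω₀ = (0.03300000, -0.03940000, -0.08080000)
I·α + gyro = (0.0900, -0.1700, -0.1600)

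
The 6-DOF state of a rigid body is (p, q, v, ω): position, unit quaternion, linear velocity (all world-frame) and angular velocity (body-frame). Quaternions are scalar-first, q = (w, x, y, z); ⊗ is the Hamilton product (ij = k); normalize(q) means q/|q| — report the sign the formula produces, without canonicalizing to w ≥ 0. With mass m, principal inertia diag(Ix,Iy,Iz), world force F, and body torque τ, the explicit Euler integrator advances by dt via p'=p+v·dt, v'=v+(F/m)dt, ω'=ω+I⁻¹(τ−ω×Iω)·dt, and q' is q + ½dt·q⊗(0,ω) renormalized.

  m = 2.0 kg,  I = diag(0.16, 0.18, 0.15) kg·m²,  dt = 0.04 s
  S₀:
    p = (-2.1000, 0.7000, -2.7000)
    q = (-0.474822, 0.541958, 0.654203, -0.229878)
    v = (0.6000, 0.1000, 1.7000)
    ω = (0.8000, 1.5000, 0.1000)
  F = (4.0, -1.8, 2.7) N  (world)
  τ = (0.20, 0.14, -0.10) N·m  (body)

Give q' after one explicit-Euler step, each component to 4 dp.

q' = (-0.5024, 0.5423, 0.6348, -0.2249)

Hamilton product q⊗(0,ω) = (-1.3918831, 0.0303797, -0.9503312, 0.2420924)
q + ½dt·q⊗(0,ω), renormalized = (-0.5024, 0.5423, 0.6348, -0.2249)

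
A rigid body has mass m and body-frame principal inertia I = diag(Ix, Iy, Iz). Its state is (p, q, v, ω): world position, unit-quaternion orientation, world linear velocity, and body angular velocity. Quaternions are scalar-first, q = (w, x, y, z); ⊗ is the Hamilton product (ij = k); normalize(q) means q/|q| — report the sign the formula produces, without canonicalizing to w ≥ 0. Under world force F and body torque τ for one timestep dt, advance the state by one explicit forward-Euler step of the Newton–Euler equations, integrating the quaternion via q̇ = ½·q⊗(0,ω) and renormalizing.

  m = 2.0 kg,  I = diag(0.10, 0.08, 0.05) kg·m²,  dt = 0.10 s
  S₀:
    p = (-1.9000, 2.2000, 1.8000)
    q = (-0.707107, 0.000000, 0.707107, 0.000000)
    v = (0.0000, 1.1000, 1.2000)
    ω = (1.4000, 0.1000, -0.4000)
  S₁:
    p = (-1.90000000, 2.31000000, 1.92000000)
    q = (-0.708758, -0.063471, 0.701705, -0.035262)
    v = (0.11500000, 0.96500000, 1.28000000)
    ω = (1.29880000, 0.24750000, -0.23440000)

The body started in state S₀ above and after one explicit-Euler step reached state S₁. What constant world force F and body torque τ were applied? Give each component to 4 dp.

F = (2.3000, -2.7000, 1.6000)
τ = (-0.1000, 0.0900, 0.0800)

Δv = v₁−v₀ = (0.11500000, -0.13500000, 0.08000000)
F = m·Δv/dt = (2.3000, -2.7000, 1.6000)
Δω = ω₁−ω₀ = (-0.10120000, 0.14750000, 0.16560000)
gyro term ω₀×Iω₀ = (0.0012, -0.0280, -0.0028)
I·α + gyro = (-0.1000, 0.0900, 0.0800)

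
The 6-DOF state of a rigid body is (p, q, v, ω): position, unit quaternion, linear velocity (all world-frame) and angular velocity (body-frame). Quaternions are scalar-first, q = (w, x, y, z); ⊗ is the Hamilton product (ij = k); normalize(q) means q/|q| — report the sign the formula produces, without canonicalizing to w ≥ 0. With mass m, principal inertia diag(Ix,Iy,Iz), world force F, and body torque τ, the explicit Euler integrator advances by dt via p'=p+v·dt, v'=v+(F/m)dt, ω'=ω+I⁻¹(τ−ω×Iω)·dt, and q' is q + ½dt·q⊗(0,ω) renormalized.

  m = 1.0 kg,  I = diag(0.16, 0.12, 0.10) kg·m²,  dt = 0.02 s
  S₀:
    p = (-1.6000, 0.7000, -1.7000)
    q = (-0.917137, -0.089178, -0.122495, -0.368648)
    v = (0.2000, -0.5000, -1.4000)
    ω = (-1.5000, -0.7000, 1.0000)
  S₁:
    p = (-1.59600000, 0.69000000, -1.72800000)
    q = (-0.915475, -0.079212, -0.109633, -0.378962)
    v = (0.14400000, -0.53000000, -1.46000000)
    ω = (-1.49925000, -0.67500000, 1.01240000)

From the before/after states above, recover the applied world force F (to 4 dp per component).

F = (-2.8000, -1.5000, -3.0000)

velocity change Δv = (-0.05600000, -0.03000000, -0.06000000)
F = m·Δv/dt = (-2.8000, -1.5000, -3.0000)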